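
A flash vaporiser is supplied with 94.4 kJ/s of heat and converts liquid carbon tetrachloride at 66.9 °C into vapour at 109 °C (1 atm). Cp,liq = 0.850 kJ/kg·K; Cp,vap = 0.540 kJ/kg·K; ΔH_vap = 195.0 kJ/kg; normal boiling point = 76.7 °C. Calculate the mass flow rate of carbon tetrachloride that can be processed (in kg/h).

Δh = 0.850×(76.7−66.9) + 195.0 + 0.540×(109−76.7) = 220.77 kJ/kg
Q = 94.4 kJ/s = 94.4 kJ/s = 339840 kJ/h
ṁ = Q/Δh = 339840 / 220.77 = 1539.3 kg/h

ṁ = 1540 kg/h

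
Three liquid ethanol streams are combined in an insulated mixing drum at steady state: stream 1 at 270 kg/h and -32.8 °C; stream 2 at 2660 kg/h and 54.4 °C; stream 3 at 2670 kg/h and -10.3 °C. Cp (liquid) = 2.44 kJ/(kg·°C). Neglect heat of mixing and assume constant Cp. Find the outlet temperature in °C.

T_out = 19.3 °C

Adiabatic, steady state ⇒ Σ ṁᵢCp,ᵢ(T_out − Tᵢ) = 0
Σ ṁᵢCp,ᵢTᵢ = 270×2.44×-32.8 + 2660×2.44×54.4 + 2670×2.44×-10.3 = 264370
Σ ṁᵢCp,ᵢ = 270×2.44 + 2660×2.44 + 2670×2.44 = 13664
T_out = 264370 / 13664 = 19.348 °C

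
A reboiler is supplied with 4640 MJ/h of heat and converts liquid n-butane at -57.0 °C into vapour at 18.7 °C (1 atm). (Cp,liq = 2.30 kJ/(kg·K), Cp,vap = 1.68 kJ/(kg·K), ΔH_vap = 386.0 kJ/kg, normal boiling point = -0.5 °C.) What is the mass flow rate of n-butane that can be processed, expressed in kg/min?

ṁ = 141 kg/min

Δh = 2.30×(-0.5−-57.0) + 386.0 + 1.68×(18.7−-0.5) = 548.21 kJ/kg
Q = 4640 MJ/h = 1288.9 kJ/s = 77333 kJ/min
ṁ = Q/Δh = 77333 / 548.21 = 141.07 kg/min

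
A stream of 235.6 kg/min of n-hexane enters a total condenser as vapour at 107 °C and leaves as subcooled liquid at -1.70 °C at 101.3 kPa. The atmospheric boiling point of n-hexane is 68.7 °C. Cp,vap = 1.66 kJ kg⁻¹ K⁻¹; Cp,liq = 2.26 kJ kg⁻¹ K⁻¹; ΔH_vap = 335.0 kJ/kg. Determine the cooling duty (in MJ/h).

Q_c = 7880 MJ/h

vapour 107→68.7 °C: -63.578 kJ/kg
condensation at 68.7 °C: -335 kJ/kg
liquid 68.7→-1.70 °C: -159.1 kJ/kg
Δh = -63.578 + -335 + -159.1 = -557.68 kJ/kg
Q = ṁ·Δh = 235.6 kg/min × -557.68 kJ/kg = -131390 kJ/min
|Q| = 2189.8 kW = 7883.4 MJ/h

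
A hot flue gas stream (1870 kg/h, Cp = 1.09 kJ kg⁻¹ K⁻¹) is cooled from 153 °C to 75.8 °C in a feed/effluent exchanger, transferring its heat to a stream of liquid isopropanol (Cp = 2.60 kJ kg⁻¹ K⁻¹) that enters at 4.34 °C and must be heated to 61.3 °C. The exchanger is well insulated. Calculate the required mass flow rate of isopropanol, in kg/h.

ṁ_c = 1060 kg/h

Heat released by hot stream: Q = 1870 × 1.09 × (153 − 75.8) = 157360 kJ/h
Energy balance on cold side (adiabatic exchanger): Q = ṁ_c·Cp_c·(T_c,out − T_c,in)
ṁ_c = 157360 / [2.60 × (61.3 − 4.34)] = 1062.5 kg/h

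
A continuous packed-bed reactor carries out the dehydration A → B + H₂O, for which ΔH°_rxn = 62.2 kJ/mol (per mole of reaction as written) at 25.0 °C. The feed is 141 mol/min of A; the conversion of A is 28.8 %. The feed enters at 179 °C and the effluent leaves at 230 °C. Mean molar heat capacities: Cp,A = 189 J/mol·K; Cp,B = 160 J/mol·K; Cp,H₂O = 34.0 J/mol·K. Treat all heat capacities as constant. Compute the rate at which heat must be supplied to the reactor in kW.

Extent of reaction ξ = 0.288 × 141 = 40.608 mol/min
Reaction term: ξ·ΔH°_rxn = 40.608 × 62.2 = 2525.8 kJ/min
Sensible, feed 179→25 °C: -4103.9 kJ/min
Outlet flows (mol/min): A 100.39, B 40.608, H₂O 40.608
Sensible, products 25→230 °C: 5504.7 kJ/min
Q = ΔH = 3926.5 kJ/min = 65.442 kW
Heat supplied = 65.442 kW

Q_in = 65.4 kW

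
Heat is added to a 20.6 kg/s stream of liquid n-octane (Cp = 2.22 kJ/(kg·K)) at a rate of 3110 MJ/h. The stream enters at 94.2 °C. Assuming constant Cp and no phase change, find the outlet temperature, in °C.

T_out = 113 °C

Q = 3110 MJ/h = 863.89 kJ/s
ΔT = Q/(ṁ·Cp) = 863.89/(20.6×2.22) = 18.89 K
T_out = 94.2 + 18.89 = 113.09 °C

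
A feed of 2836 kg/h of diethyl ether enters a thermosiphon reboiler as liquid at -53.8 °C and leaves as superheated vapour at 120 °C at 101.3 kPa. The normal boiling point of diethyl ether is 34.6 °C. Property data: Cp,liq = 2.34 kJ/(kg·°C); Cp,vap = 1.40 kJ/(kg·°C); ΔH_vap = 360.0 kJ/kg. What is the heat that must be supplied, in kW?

Q = 541 kW

liquid -53.8→34.6 °C: 206.86 kJ/kg
vaporisation at 34.6 °C: 360 kJ/kg
vapour 34.6→120 °C: 119.56 kJ/kg
Δh = 206.86 + 360 + 119.56 = 686.42 kJ/kg
Q = ṁ·Δh = 2836 kg/h × 686.42 kJ/kg = 1.9467e+06 kJ/h
|Q| = 540.74 kW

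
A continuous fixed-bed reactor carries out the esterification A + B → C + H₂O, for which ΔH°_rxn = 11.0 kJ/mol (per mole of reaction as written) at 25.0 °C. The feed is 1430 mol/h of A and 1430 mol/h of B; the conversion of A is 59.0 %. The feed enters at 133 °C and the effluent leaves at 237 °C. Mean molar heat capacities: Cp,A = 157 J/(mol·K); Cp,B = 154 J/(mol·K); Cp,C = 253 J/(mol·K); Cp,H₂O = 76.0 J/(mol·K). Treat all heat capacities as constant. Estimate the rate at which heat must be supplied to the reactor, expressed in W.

Extent of reaction ξ = 0.590 × 1430 = 843.7 mol/h
Reaction term: ξ·ΔH°_rxn = 843.7 × 11.0 = 9280.7 kJ/h
Sensible, feed 133→25 °C: -48031 kJ/h
Outlet flows (mol/h): A 586.3, B 586.3, C 843.7, H₂O 843.7
Sensible, products 25→237 °C: 97502 kJ/h
Q = ΔH = 58752 kJ/h = 16.32 kW
Heat supplied = 16320 W

Q_in = 16300 W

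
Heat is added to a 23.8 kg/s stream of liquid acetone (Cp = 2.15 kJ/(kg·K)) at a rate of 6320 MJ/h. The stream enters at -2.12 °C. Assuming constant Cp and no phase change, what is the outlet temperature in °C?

T_out = 32.2 °C

Q = 6320 MJ/h = 1755.6 kJ/s
ΔT = Q/(ṁ·Cp) = 1755.6/(23.8×2.15) = 34.308 K
T_out = -2.12 + 34.308 = 32.188 °C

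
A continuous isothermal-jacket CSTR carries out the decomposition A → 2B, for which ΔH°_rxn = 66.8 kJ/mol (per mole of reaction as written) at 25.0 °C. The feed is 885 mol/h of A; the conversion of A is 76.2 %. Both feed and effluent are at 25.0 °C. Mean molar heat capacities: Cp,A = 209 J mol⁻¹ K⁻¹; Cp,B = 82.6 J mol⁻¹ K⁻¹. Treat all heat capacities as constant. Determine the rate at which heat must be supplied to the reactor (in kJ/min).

Q_in = 751 kJ/min

Extent of reaction ξ = 0.762 × 885 = 674.37 mol/h
Reaction term: ξ·ΔH°_rxn = 674.37 × 66.8 = 45048 kJ/h
Q = ΔH = 45048 kJ/h = 12.513 kW
Heat supplied = 750.8 kJ/min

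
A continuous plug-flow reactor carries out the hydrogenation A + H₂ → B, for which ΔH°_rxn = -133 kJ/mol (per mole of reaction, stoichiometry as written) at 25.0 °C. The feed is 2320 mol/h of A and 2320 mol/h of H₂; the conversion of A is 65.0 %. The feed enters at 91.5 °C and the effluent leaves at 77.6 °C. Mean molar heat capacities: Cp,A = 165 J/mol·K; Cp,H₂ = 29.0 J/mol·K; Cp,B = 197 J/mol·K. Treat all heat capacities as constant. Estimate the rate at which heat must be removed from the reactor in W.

Extent of reaction ξ = 0.650 × 2320 = 1508 mol/h
Reaction term: ξ·ΔH°_rxn = 1508 × -133 = -200560 kJ/h
Sensible, feed 91.5→25 °C: -29930 kJ/h
Outlet flows (mol/h): A 812, H₂ 812, B 1508
Sensible, products 25→77.6 °C: 23912 kJ/h
Q = ΔH = -206580 kJ/h = -57.384 kW
Heat removed = 57384 W

Q_out = 57400 W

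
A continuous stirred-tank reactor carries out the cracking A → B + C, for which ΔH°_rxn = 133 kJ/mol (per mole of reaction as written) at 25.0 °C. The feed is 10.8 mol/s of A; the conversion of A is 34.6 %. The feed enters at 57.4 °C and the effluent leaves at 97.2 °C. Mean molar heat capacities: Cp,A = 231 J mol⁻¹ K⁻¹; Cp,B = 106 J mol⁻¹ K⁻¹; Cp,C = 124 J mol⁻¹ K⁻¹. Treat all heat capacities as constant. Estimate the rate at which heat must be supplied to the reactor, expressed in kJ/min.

Q_in = 35800 kJ/min

Extent of reaction ξ = 0.346 × 10.8 = 3.7368 mol/s
Reaction term: ξ·ΔH°_rxn = 3.7368 × 133 = 496.99 kJ/s
Sensible, feed 57.4→25 °C: -80.832 kJ/s
Outlet flows (mol/s): A 7.0632, B 3.7368, C 3.7368
Sensible, products 25→97.2 °C: 179.85 kJ/s
Q = ΔH = 596.02 kJ/s = 596.02 kW
Heat supplied = 35761 kJ/min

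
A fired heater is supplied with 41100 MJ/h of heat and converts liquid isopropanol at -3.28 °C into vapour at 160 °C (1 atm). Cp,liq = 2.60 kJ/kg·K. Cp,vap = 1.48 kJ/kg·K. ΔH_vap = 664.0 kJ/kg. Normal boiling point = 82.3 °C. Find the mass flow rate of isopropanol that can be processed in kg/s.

ṁ = 11.4 kg/s

Δh = 2.60×(82.3−-3.28) + 664.0 + 1.48×(160−82.3) = 1001.5 kJ/kg
Q = 41100 MJ/h = 11417 kJ/s = 11417 kJ/s
ṁ = Q/Δh = 11417 / 1001.5 = 11.4 kg/s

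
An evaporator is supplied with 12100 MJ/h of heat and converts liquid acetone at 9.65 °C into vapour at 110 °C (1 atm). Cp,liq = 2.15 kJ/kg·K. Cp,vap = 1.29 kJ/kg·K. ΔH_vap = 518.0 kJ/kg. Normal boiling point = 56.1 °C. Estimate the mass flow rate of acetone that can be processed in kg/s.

ṁ = 4.89 kg/s

Δh = 2.15×(56.1−9.65) + 518.0 + 1.29×(110−56.1) = 687.4 kJ/kg
Q = 12100 MJ/h = 3361.1 kJ/s = 3361.1 kJ/s
ṁ = Q/Δh = 3361.1 / 687.4 = 4.8896 kg/s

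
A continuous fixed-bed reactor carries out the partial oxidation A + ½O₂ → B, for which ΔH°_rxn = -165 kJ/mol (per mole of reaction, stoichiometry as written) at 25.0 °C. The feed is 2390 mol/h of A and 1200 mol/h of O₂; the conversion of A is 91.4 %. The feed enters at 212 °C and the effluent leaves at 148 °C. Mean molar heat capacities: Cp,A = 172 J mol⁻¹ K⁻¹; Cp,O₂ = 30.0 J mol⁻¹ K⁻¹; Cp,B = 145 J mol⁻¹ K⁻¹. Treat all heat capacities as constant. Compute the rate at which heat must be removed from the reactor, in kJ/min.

Extent of reaction ξ = 0.914 × 2390 = 2184.5 mol/h
Reaction term: ξ·ΔH°_rxn = 2184.5 × -165 = -360440 kJ/h
Sensible, feed 212→25 °C: -83604 kJ/h
Outlet flows (mol/h): A 205.54, O₂ 107.77, B 2184.5
Sensible, products 25→148 °C: 43706 kJ/h
Q = ΔH = -400330 kJ/h = -111.2 kW
Heat removed = 6672.2 kJ/min

Q_out = 6670 kJ/min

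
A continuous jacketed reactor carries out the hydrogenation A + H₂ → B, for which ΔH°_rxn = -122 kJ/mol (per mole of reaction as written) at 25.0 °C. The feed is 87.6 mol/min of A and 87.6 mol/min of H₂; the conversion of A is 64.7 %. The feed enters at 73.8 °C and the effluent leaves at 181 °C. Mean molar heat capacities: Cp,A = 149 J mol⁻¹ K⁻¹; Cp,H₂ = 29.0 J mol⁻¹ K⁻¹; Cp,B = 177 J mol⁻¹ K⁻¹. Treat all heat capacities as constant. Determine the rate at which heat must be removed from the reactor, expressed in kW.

Extent of reaction ξ = 0.647 × 87.6 = 56.677 mol/min
Reaction term: ξ·ΔH°_rxn = 56.677 × -122 = -6914.6 kJ/min
Sensible, feed 73.8→25 °C: -760.93 kJ/min
Outlet flows (mol/min): A 30.923, H₂ 30.923, B 56.677
Sensible, products 25→181 °C: 2423.6 kJ/min
Q = ΔH = -5251.9 kJ/min = -87.532 kW
Heat removed = 87.532 kW

Q_out = 87.5 kW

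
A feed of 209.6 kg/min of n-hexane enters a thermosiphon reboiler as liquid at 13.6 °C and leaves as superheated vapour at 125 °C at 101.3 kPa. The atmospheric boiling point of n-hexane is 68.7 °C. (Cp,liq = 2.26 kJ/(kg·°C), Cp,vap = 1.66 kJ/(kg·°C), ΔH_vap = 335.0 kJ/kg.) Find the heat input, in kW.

liquid 13.6→68.7 °C: 124.53 kJ/kg
vaporisation at 68.7 °C: 335 kJ/kg
vapour 68.7→125 °C: 93.458 kJ/kg
Δh = 124.53 + 335 + 93.458 = 552.98 kJ/kg
Q = ṁ·Δh = 209.6 kg/min × 552.98 kJ/kg = 115910 kJ/min
|Q| = 1931.8 kW

Q = 1930 kW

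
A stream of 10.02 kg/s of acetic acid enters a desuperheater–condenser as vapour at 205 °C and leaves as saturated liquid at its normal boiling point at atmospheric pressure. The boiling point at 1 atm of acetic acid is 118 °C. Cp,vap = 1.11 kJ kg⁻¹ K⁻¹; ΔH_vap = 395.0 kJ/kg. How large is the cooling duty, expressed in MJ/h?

Q_c = 17700 MJ/h

vapour 205→118 °C: -96.57 kJ/kg
condensation at 118 °C: -395 kJ/kg
Δh = -96.57 + -395 = -491.57 kJ/kg
Q = ṁ·Δh = 10.02 kg/s × -491.57 kJ/kg = -4925.5 kJ/s
|Q| = 4925.5 kW = 17732 MJ/h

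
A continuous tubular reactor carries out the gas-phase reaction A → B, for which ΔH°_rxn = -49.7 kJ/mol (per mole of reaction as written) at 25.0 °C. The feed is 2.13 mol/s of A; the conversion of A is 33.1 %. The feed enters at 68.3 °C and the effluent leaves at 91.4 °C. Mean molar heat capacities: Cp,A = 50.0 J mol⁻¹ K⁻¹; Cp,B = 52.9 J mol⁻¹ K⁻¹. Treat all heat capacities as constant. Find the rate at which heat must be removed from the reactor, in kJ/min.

Extent of reaction ξ = 0.331 × 2.13 = 0.70503 mol/s
Reaction term: ξ·ΔH°_rxn = 0.70503 × -49.7 = -35.04 kJ/s
Sensible, feed 68.3→25 °C: -4.6114 kJ/s
Outlet flows (mol/s): A 1.425, B 0.70503
Sensible, products 25→91.4 °C: 7.2074 kJ/s
Q = ΔH = -32.444 kJ/s = -32.444 kW
Heat removed = 1946.6 kJ/min

Q_out = 1950 kJ/min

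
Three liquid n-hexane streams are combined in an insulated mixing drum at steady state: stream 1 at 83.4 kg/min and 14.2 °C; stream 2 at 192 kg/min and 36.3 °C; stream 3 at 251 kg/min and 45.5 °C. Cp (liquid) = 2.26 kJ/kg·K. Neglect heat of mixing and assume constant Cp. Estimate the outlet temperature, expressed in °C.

T_out = 37.2 °C

Energy balance with Q = 0: Σ ṁᵢCp,ᵢ(T_out − Tᵢ) = 0
T_out = Σ ṁᵢCp,ᵢTᵢ / Σ ṁᵢCp,ᵢ
      = 44238 / 1189.7 = 37.185 °C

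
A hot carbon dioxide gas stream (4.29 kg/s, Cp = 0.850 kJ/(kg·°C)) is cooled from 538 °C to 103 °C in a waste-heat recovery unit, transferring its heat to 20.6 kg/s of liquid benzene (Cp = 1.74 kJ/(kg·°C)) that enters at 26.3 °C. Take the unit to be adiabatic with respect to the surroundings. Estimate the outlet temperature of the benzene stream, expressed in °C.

T_c,out = 70.6 °C

Heat released by hot stream: Q = 4.29 × 0.850 × (538 − 103) = 1586.2 kJ/s
Energy balance on cold side (adiabatic exchanger): Q = ṁ_c·Cp_c·(T_c,out − T_c,in)
T_c,out = 26.3 + 1586.2/(20.6 × 1.74) = 70.554 °C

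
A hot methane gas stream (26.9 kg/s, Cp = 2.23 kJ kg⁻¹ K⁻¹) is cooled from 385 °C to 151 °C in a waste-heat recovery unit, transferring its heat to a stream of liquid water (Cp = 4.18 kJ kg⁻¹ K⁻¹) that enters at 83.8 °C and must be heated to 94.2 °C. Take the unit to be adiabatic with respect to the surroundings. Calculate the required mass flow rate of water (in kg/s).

Heat released by hot stream: Q = 26.9 × 2.23 × (385 − 151) = 14037 kJ/s
Energy balance on cold side (adiabatic exchanger): Q = ṁ_c·Cp_c·(T_c,out − T_c,in)
ṁ_c = 14037 / [4.18 × (94.2 − 83.8)] = 322.9 kg/s

ṁ_c = 323 kg/s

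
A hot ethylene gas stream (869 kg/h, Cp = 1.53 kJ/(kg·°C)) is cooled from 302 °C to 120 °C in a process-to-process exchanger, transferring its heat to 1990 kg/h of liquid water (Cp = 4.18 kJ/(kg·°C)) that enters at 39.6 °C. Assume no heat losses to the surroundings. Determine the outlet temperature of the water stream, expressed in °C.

T_c,out = 68.7 °C

Heat released by hot stream: Q = 869 × 1.53 × (302 − 120) = 241980 kJ/h
Energy balance on cold side (adiabatic exchanger): Q = ṁ_c·Cp_c·(T_c,out − T_c,in)
T_c,out = 39.6 + 241980/(1990 × 4.18) = 68.691 °C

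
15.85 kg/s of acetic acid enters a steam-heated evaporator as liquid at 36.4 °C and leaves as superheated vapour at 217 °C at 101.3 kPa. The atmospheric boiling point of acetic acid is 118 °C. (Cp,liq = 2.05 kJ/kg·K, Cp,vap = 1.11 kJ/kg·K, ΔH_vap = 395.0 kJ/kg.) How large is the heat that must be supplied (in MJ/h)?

liquid 36.4→118 °C: 167.28 kJ/kg
vaporisation at 118 °C: 395 kJ/kg
vapour 118→217 °C: 109.89 kJ/kg
Δh = 167.28 + 395 + 109.89 = 672.17 kJ/kg
Q = ṁ·Δh = 15.85 kg/s × 672.17 kJ/kg = 10654 kJ/s
|Q| = 10654 kW = 38354 MJ/h

Q = 38400 MJ/h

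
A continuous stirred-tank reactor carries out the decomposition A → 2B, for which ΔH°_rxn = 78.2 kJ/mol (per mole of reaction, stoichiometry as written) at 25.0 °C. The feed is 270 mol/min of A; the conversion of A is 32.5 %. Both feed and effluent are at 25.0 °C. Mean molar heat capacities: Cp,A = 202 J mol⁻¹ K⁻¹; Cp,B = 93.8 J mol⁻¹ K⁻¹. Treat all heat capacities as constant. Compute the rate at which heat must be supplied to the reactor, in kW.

Q_in = 114 kW

Extent of reaction ξ = 0.325 × 270 = 87.75 mol/min
Reaction term: ξ·ΔH°_rxn = 87.75 × 78.2 = 6862.1 kJ/min
Q = ΔH = 6862.1 kJ/min = 114.37 kW
Heat supplied = 114.37 kW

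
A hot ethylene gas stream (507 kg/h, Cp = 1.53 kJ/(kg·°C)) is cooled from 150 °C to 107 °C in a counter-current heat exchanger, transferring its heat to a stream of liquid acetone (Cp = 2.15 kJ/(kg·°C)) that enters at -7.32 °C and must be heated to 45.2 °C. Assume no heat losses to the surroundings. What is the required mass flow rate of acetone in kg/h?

ṁ_c = 295 kg/h

Heat released by hot stream: Q = 507 × 1.53 × (150 − 107) = 33356 kJ/h
Energy balance on cold side (adiabatic exchanger): Q = ṁ_c·Cp_c·(T_c,out − T_c,in)
ṁ_c = 33356 / [2.15 × (45.2 − -7.32)] = 295.4 kg/h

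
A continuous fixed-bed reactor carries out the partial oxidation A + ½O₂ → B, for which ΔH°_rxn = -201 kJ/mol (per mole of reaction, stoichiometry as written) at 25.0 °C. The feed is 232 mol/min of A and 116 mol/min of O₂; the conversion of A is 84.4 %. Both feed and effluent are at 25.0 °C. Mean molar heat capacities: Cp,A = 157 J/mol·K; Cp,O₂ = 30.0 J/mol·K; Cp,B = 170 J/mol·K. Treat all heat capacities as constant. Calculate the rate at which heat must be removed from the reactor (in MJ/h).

Q_out = 2360 MJ/h

Extent of reaction ξ = 0.844 × 232 = 195.81 mol/min
Reaction term: ξ·ΔH°_rxn = 195.81 × -201 = -39357 kJ/min
Q = ΔH = -39357 kJ/min = -655.96 kW
Heat removed = 2361.4 MJ/h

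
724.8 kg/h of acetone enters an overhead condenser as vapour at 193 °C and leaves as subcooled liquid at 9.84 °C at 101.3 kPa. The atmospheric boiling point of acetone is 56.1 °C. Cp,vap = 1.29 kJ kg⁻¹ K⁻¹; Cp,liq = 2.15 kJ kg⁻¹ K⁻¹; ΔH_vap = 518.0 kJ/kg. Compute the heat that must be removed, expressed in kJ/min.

Q_c = 9590 kJ/min

vapour 193→56.1 °C: -176.6 kJ/kg
condensation at 56.1 °C: -518 kJ/kg
liquid 56.1→9.84 °C: -99.459 kJ/kg
Δh = -176.6 + -518 + -99.459 = -794.06 kJ/kg
Q = ṁ·Δh = 724.8 kg/h × -794.06 kJ/kg = -575530 kJ/h
|Q| = 159.87 kW = 9592.2 kJ/min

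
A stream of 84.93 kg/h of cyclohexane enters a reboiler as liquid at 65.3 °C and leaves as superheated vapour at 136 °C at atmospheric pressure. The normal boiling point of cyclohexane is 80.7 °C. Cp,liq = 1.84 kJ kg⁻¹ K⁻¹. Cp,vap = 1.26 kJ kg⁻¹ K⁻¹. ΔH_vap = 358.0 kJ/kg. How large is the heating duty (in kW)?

Q = 10.8 kW

liquid 65.3→80.7 °C: 28.336 kJ/kg
vaporisation at 80.7 °C: 358 kJ/kg
vapour 80.7→136 °C: 69.678 kJ/kg
Δh = 28.336 + 358 + 69.678 = 456.01 kJ/kg
Q = ṁ·Δh = 84.93 kg/h × 456.01 kJ/kg = 38729 kJ/h
|Q| = 10.758 kW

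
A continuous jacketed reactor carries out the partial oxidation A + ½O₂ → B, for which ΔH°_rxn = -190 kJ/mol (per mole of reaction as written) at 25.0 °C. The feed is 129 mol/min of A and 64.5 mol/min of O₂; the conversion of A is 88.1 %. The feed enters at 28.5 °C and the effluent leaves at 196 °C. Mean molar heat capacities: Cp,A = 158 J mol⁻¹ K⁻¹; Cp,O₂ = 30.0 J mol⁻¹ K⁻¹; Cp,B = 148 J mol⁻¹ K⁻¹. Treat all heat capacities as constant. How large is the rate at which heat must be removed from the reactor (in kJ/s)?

Extent of reaction ξ = 0.881 × 129 = 113.65 mol/min
Reaction term: ξ·ΔH°_rxn = 113.65 × -190 = -21593 kJ/min
Sensible, feed 28.5→25 °C: -78.109 kJ/min
Outlet flows (mol/min): A 15.351, O₂ 7.6755, B 113.65
Sensible, products 25→196 °C: 3330.4 kJ/min
Q = ΔH = -18341 kJ/min = -305.68 kW
Heat removed = 305.68 kJ/s

Q_out = 306 kJ/s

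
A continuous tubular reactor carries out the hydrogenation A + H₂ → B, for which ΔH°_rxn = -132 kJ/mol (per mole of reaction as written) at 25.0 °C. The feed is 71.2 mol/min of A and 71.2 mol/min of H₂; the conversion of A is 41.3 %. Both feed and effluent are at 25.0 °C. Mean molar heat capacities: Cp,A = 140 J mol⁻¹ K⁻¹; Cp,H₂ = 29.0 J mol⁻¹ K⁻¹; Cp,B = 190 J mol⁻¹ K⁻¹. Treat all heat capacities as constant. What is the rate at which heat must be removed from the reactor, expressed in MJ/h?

Extent of reaction ξ = 0.413 × 71.2 = 29.406 mol/min
Reaction term: ξ·ΔH°_rxn = 29.406 × -132 = -3881.5 kJ/min
Q = ΔH = -3881.5 kJ/min = -64.692 kW
Heat removed = 232.89 MJ/h

Q_out = 233 MJ/h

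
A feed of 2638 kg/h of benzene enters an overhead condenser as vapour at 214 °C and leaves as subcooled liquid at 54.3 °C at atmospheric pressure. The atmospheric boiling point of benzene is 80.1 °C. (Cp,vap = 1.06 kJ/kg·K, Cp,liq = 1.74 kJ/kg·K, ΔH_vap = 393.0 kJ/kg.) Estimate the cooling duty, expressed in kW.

vapour 214→80.1 °C: -141.93 kJ/kg
condensation at 80.1 °C: -393 kJ/kg
liquid 80.1→54.3 °C: -44.892 kJ/kg
Δh = -141.93 + -393 + -44.892 = -579.83 kJ/kg
Q = ṁ·Δh = 2638 kg/h × -579.83 kJ/kg = -1.5296e+06 kJ/h
|Q| = 424.88 kW

Q_c = 425 kW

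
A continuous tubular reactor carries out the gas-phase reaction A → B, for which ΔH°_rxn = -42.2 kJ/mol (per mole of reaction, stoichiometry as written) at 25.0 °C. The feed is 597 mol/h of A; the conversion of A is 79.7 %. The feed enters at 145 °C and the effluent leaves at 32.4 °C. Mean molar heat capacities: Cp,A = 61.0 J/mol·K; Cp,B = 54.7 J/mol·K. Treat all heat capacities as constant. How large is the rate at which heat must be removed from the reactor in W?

Extent of reaction ξ = 0.797 × 597 = 475.81 mol/h
Reaction term: ξ·ΔH°_rxn = 475.81 × -42.2 = -20079 kJ/h
Sensible, feed 145→25 °C: -4370 kJ/h
Outlet flows (mol/h): A 121.19, B 475.81
Sensible, products 25→32.4 °C: 247.3 kJ/h
Q = ΔH = -24202 kJ/h = -6.7227 kW
Heat removed = 6722.7 W

Q_out = 6720 W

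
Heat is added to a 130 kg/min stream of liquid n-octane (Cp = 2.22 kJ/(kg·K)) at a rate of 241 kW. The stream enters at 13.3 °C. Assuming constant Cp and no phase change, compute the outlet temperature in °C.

Q = 241 kW = 14460 kJ/min
ΔT = Q/(ṁ·Cp) = 14460/(130×2.22) = 50.104 K
T_out = 13.3 + 50.104 = 63.404 °C

T_out = 63.4 °C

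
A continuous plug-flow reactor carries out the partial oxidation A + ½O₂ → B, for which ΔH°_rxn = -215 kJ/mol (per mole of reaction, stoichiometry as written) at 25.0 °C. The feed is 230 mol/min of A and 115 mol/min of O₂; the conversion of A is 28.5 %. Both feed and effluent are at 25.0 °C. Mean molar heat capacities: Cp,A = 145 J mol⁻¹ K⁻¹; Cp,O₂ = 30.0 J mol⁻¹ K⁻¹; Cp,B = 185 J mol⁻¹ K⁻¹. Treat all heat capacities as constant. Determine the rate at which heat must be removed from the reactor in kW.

Q_out = 235 kW

Extent of reaction ξ = 0.285 × 230 = 65.55 mol/min
Reaction term: ξ·ΔH°_rxn = 65.55 × -215 = -14093 kJ/min
Q = ΔH = -14093 kJ/min = -234.89 kW
Heat removed = 234.89 kW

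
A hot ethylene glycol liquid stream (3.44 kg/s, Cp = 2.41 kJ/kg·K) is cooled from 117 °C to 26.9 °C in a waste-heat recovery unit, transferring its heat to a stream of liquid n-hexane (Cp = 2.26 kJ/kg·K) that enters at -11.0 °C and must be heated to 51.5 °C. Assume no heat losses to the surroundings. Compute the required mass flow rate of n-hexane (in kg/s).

ṁ_c = 5.29 kg/s

Heat released by hot stream: Q = 3.44 × 2.41 × (117 − 26.9) = 746.97 kJ/s
Energy balance on cold side (adiabatic exchanger): Q = ṁ_c·Cp_c·(T_c,out − T_c,in)
ṁ_c = 746.97 / [2.26 × (51.5 − -11.0)] = 5.2882 kg/s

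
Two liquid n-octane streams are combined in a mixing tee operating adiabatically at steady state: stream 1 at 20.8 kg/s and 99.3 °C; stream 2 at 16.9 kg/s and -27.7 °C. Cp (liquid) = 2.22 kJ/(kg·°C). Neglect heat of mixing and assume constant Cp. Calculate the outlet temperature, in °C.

No heat crosses the boundary, so H_out = H_in.
T_out = Σ ṁᵢCp,ᵢTᵢ / Σ ṁᵢCp,ᵢ
      = 3546 / 83.694 = 42.369 °C

T_out = 42.4 °C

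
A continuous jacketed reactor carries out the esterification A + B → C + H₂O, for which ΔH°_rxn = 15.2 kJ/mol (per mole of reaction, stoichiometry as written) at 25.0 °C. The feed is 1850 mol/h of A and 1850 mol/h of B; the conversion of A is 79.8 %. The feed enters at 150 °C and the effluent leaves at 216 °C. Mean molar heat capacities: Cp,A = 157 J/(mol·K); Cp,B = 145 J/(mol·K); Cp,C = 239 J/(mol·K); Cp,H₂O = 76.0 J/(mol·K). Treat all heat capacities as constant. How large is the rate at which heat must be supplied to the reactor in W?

Q_in = 17500 W

Extent of reaction ξ = 0.798 × 1850 = 1476.3 mol/h
Reaction term: ξ·ΔH°_rxn = 1476.3 × 15.2 = 22440 kJ/h
Sensible, feed 150→25 °C: -69838 kJ/h
Outlet flows (mol/h): A 373.7, B 373.7, C 1476.3, H₂O 1476.3
Sensible, products 25→216 °C: 110380 kJ/h
Q = ΔH = 62980 kJ/h = 17.494 kW
Heat supplied = 17494 W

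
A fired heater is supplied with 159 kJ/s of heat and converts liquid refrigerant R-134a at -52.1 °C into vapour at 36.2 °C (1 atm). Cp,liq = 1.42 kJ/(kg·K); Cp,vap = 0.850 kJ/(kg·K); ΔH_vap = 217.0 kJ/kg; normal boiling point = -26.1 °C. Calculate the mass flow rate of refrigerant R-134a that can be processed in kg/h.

ṁ = 1870 kg/h

Δh = 1.42×(-26.1−-52.1) + 217.0 + 0.850×(36.2−-26.1) = 306.88 kJ/kg
Q = 159 kJ/s = 159 kJ/s = 572400 kJ/h
ṁ = Q/Δh = 572400 / 306.88 = 1865.3 kg/h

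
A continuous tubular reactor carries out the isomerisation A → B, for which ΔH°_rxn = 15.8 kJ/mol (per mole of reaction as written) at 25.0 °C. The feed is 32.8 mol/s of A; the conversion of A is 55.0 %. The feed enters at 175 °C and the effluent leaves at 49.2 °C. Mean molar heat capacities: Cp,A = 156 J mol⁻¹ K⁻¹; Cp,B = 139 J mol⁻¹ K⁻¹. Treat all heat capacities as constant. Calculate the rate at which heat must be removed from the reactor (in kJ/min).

Q_out = 22000 kJ/min

Extent of reaction ξ = 0.550 × 32.8 = 18.04 mol/s
Reaction term: ξ·ΔH°_rxn = 18.04 × 15.8 = 285.03 kJ/s
Sensible, feed 175→25 °C: -767.52 kJ/s
Outlet flows (mol/s): A 14.76, B 18.04
Sensible, products 25→49.2 °C: 116.4 kJ/s
Q = ΔH = -366.08 kJ/s = -366.08 kW
Heat removed = 21965 kJ/min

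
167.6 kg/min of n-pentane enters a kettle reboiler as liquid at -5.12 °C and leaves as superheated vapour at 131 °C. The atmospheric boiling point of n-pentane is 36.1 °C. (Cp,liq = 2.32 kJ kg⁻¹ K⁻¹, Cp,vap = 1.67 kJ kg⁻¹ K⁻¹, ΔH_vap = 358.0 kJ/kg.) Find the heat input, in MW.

liquid -5.12→36.1 °C: 95.63 kJ/kg
vaporisation at 36.1 °C: 358 kJ/kg
vapour 36.1→131 °C: 158.48 kJ/kg
Δh = 95.63 + 358 + 158.48 = 612.11 kJ/kg
Q = ṁ·Δh = 167.6 kg/min × 612.11 kJ/kg = 102590 kJ/min
|Q| = 1709.8 kW = 1.7098 MW

Q = 1.71 MW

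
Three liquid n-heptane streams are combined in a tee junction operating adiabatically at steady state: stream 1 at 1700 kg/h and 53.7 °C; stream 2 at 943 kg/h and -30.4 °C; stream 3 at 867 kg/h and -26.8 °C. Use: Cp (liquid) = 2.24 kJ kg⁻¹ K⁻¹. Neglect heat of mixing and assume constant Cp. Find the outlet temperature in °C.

T_out = 11.2 °C

Energy balance with Q = 0: Σ ṁᵢCp,ᵢ(T_out − Tᵢ) = 0
T_out = Σ ṁᵢCp,ᵢTᵢ / Σ ṁᵢCp,ᵢ
      = 88227 / 7862.4 = 11.221 °C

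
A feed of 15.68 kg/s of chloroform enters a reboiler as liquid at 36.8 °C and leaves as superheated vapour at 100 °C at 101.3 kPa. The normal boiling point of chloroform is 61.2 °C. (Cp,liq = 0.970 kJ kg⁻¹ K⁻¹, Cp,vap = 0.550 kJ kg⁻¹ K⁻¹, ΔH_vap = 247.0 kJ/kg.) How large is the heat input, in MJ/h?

Q = 16500 MJ/h

liquid 36.8→61.2 °C: 23.668 kJ/kg
vaporisation at 61.2 °C: 247 kJ/kg
vapour 61.2→100 °C: 21.34 kJ/kg
Δh = 23.668 + 247 + 21.34 = 292.01 kJ/kg
Q = ṁ·Δh = 15.68 kg/s × 292.01 kJ/kg = 4578.7 kJ/s
|Q| = 4578.7 kW = 16483 MJ/h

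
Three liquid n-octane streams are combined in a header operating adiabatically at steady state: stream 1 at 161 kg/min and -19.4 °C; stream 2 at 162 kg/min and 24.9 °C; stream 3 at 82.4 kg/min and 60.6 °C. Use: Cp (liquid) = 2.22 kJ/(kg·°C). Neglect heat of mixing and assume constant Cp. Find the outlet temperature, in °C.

T_out = 14.6 °C

Energy balance with Q = 0: Σ ṁᵢCp,ᵢ(T_out − Tᵢ) = 0
Σ ṁᵢCp,ᵢTᵢ = 161×2.22×-19.4 + 162×2.22×24.9 + 82.4×2.22×60.6 = 13107
Σ ṁᵢCp,ᵢ = 161×2.22 + 162×2.22 + 82.4×2.22 = 899.99
T_out = 13107 / 899.99 = 14.563 °C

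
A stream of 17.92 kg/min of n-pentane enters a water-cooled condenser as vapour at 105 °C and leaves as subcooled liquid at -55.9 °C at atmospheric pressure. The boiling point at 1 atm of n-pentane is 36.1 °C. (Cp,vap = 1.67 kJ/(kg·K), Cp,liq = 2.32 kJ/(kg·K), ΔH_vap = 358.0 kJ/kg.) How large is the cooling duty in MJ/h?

Q_c = 738 MJ/h

vapour 105→36.1 °C: -115.06 kJ/kg
condensation at 36.1 °C: -358 kJ/kg
liquid 36.1→-55.9 °C: -213.44 kJ/kg
Δh = -115.06 + -358 + -213.44 = -686.5 kJ/kg
Q = ṁ·Δh = 17.92 kg/min × -686.5 kJ/kg = -12302 kJ/min
|Q| = 205.04 kW = 738.13 MJ/h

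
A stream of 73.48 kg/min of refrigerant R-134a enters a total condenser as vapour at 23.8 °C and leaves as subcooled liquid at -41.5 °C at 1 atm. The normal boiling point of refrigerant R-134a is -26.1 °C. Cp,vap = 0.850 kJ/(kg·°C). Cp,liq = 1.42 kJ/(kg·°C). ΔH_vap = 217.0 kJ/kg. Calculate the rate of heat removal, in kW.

Q_c = 344 kW

vapour 23.8→-26.1 °C: -42.415 kJ/kg
condensation at -26.1 °C: -217 kJ/kg
liquid -26.1→-41.5 °C: -21.868 kJ/kg
Δh = -42.415 + -217 + -21.868 = -281.28 kJ/kg
Q = ṁ·Δh = 73.48 kg/min × -281.28 kJ/kg = -20669 kJ/min
|Q| = 344.48 kW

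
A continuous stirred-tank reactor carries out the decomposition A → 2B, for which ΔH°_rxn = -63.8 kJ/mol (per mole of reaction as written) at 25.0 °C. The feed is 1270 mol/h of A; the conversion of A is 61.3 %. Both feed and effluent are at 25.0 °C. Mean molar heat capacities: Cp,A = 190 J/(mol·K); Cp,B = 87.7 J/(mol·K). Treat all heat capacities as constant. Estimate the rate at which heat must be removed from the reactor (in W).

Extent of reaction ξ = 0.613 × 1270 = 778.51 mol/h
Reaction term: ξ·ΔH°_rxn = 778.51 × -63.8 = -49669 kJ/h
Q = ΔH = -49669 kJ/h = -13.797 kW
Heat removed = 13797 W

Q_out = 13800 W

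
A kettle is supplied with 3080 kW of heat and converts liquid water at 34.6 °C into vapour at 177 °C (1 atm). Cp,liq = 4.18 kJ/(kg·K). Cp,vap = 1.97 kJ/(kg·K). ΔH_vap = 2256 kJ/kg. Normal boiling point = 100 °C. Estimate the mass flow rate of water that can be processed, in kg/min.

Δh = 4.18×(100−34.6) + 2256 + 1.97×(177−100) = 2681.1 kJ/kg
Q = 3080 kW = 3080 kJ/s = 184800 kJ/min
ṁ = Q/Δh = 184800 / 2681.1 = 68.928 kg/min

ṁ = 68.9 kg/min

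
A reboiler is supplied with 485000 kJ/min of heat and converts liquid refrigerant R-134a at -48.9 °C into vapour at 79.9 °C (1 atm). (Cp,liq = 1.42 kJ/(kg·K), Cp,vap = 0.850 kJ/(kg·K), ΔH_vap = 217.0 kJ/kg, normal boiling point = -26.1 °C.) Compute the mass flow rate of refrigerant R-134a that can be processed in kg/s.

ṁ = 23.8 kg/s

Δh = 1.42×(-26.1−-48.9) + 217.0 + 0.850×(79.9−-26.1) = 339.48 kJ/kg
Q = 485000 kJ/min = 8083.3 kJ/s = 8083.3 kJ/s
ṁ = Q/Δh = 8083.3 / 339.48 = 23.811 kg/s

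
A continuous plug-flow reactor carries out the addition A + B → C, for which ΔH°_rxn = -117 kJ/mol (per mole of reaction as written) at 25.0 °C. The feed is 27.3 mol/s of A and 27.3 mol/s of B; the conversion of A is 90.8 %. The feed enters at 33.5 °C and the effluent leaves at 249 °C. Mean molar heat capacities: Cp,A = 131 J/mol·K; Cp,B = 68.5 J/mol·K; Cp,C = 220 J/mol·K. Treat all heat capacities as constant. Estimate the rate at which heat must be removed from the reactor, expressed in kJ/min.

Extent of reaction ξ = 0.908 × 27.3 = 24.788 mol/s
Reaction term: ξ·ΔH°_rxn = 24.788 × -117 = -2900.2 kJ/s
Sensible, feed 33.5→25 °C: -46.294 kJ/s
Outlet flows (mol/s): A 2.5116, B 2.5116, C 24.788
Sensible, products 25→249 °C: 1333.8 kJ/s
Q = ΔH = -1612.7 kJ/s = -1612.7 kW
Heat removed = 96764 kJ/min

Q_out = 96800 kJ/min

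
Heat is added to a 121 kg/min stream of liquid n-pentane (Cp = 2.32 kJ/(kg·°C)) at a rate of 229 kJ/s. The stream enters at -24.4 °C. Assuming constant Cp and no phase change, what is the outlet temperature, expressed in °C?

Q = 229 kJ/s = 13740 kJ/min
ΔT = Q/(ṁ·Cp) = 13740/(121×2.32) = 48.946 K
T_out = -24.4 + 48.946 = 24.546 °C

T_out = 24.5 °C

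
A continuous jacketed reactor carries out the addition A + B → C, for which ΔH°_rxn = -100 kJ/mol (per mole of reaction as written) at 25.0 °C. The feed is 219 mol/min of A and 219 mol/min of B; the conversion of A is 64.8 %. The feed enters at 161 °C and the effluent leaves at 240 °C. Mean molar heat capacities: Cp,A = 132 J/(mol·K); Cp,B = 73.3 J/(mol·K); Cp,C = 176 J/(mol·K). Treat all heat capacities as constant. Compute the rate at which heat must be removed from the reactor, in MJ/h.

Extent of reaction ξ = 0.648 × 219 = 141.91 mol/min
Reaction term: ξ·ΔH°_rxn = 141.91 × -100 = -14191 kJ/min
Sensible, feed 161→25 °C: -6114.7 kJ/min
Outlet flows (mol/min): A 77.088, B 77.088, C 141.91
Sensible, products 25→240 °C: 8772.6 kJ/min
Q = ΔH = -11533 kJ/min = -192.22 kW
Heat removed = 692 MJ/h

Q_out = 692 MJ/h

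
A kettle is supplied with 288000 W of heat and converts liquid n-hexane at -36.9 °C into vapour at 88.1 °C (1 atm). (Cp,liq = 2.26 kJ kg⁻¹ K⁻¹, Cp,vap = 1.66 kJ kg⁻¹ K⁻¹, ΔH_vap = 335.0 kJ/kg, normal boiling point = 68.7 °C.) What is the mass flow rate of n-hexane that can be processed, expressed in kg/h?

ṁ = 1710 kg/h

Δh = 2.26×(68.7−-36.9) + 335.0 + 1.66×(88.1−68.7) = 605.86 kJ/kg
Q = 288000 W = 288 kJ/s = 1.0368e+06 kJ/h
ṁ = Q/Δh = 1.0368e+06 / 605.86 = 1711.3 kg/h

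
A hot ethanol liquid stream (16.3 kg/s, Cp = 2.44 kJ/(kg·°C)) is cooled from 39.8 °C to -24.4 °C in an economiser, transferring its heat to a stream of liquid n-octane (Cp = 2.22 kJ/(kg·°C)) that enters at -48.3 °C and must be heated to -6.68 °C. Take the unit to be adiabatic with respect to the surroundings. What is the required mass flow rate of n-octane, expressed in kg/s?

ṁ_c = 27.6 kg/s

Heat released by hot stream: Q = 16.3 × 2.44 × (39.8 − -24.4) = 2553.4 kJ/s
Energy balance on cold side (adiabatic exchanger): Q = ṁ_c·Cp_c·(T_c,out − T_c,in)
ṁ_c = 2553.4 / [2.22 × (-6.68 − -48.3)] = 27.635 kg/s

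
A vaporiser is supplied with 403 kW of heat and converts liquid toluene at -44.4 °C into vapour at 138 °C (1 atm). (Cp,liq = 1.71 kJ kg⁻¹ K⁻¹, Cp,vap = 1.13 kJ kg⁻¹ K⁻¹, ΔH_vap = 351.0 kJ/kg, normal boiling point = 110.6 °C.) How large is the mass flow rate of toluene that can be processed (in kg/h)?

Δh = 1.71×(110.6−-44.4) + 351.0 + 1.13×(138−110.6) = 647.01 kJ/kg
Q = 403 kW = 403 kJ/s = 1.4508e+06 kJ/h
ṁ = Q/Δh = 1.4508e+06 / 647.01 = 2242.3 kg/h

ṁ = 2240 kg/h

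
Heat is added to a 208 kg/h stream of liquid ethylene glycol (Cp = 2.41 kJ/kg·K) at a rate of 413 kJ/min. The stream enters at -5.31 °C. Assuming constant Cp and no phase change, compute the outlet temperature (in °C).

Q = 413 kJ/min = 24780 kJ/h
ΔT = Q/(ṁ·Cp) = 24780/(208×2.41) = 49.433 K
T_out = -5.31 + 49.433 = 44.123 °C

T_out = 44.1 °C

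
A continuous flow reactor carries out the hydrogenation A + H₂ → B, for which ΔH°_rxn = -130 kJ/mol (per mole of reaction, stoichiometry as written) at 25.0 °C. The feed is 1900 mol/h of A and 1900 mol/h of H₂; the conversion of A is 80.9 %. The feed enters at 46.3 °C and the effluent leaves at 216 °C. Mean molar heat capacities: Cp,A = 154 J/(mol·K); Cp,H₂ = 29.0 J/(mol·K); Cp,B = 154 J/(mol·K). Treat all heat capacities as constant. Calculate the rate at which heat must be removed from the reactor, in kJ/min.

Q_out = 2490 kJ/min

Extent of reaction ξ = 0.809 × 1900 = 1537.1 mol/h
Reaction term: ξ·ΔH°_rxn = 1537.1 × -130 = -199820 kJ/h
Sensible, feed 46.3→25 °C: -7406 kJ/h
Outlet flows (mol/h): A 362.9, H₂ 362.9, B 1537.1
Sensible, products 25→216 °C: 57897 kJ/h
Q = ΔH = -149330 kJ/h = -41.481 kW
Heat removed = 2488.9 kJ/min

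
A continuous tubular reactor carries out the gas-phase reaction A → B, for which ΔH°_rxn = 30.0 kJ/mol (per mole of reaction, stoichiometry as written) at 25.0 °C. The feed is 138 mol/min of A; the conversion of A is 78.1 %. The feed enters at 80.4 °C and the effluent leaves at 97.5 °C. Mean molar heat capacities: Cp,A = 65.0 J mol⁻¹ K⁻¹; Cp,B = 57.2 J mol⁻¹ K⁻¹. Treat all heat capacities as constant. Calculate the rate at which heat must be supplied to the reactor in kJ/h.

Q_in = 200000 kJ/h

Extent of reaction ξ = 0.781 × 138 = 107.78 mol/min
Reaction term: ξ·ΔH°_rxn = 107.78 × 30.0 = 3233.3 kJ/min
Sensible, feed 80.4→25 °C: -496.94 kJ/min
Outlet flows (mol/min): A 30.222, B 107.78
Sensible, products 25→97.5 °C: 589.38 kJ/min
Q = ΔH = 3325.8 kJ/min = 55.43 kW
Heat supplied = 199550 kJ/h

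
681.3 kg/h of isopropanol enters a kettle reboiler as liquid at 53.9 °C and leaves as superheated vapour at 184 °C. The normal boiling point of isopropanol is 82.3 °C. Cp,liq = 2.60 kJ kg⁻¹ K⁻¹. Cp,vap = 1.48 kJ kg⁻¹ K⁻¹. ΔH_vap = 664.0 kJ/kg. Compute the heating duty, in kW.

Q = 168 kW

liquid 53.9→82.3 °C: 73.84 kJ/kg
vaporisation at 82.3 °C: 664 kJ/kg
vapour 82.3→184 °C: 150.52 kJ/kg
Δh = 73.84 + 664 + 150.52 = 888.36 kJ/kg
Q = ṁ·Δh = 681.3 kg/h × 888.36 kJ/kg = 605240 kJ/h
|Q| = 168.12 kW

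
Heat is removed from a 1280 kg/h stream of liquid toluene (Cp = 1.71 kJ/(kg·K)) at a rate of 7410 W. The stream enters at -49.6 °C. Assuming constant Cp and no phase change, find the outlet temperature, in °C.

Q = 7410 W = 26676 kJ/h
ΔT = Q/(ṁ·Cp) = 26676/(1280×1.71) = 12.187 K
T_out = -49.6 − 12.187 = -61.788 °C

T_out = -61.8 °C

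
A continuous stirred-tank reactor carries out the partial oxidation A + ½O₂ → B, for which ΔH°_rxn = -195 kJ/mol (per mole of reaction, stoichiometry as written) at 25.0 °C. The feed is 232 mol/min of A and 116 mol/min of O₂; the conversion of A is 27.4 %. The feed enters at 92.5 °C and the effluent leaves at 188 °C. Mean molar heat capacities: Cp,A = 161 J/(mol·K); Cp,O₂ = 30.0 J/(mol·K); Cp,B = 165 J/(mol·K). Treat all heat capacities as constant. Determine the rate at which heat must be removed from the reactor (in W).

Q_out = 144000 W

Extent of reaction ξ = 0.274 × 232 = 63.568 mol/min
Reaction term: ξ·ΔH°_rxn = 63.568 × -195 = -12396 kJ/min
Sensible, feed 92.5→25 °C: -2756.2 kJ/min
Outlet flows (mol/min): A 168.43, O₂ 84.216, B 63.568
Sensible, products 25→188 °C: 6541.6 kJ/min
Q = ΔH = -8610.3 kJ/min = -143.5 kW
Heat removed = 143500 W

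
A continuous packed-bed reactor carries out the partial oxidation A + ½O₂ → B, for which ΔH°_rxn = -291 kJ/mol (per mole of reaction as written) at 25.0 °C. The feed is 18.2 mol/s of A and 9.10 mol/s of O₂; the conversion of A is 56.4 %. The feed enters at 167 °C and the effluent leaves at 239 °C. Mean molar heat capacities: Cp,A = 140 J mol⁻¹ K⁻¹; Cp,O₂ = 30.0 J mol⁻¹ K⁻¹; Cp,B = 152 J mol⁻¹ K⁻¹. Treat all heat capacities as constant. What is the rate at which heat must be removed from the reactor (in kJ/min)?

Q_out = 167000 kJ/min

Extent of reaction ξ = 0.564 × 18.2 = 10.265 mol/s
Reaction term: ξ·ΔH°_rxn = 10.265 × -291 = -2987.1 kJ/s
Sensible, feed 167→25 °C: -400.58 kJ/s
Outlet flows (mol/s): A 7.9352, O₂ 3.9676, B 10.265
Sensible, products 25→239 °C: 597.1 kJ/s
Q = ΔH = -2790.5 kJ/s = -2790.5 kW
Heat removed = 167430 kJ/min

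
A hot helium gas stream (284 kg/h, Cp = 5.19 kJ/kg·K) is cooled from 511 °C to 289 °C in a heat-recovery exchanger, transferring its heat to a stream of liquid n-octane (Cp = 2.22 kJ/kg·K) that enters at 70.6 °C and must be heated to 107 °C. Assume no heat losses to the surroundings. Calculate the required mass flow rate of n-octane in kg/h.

ṁ_c = 4050 kg/h

Heat released by hot stream: Q = 284 × 5.19 × (511 − 289) = 327220 kJ/h
Energy balance on cold side (adiabatic exchanger): Q = ṁ_c·Cp_c·(T_c,out − T_c,in)
ṁ_c = 327220 / [2.22 × (107 − 70.6)] = 4049.3 kg/h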